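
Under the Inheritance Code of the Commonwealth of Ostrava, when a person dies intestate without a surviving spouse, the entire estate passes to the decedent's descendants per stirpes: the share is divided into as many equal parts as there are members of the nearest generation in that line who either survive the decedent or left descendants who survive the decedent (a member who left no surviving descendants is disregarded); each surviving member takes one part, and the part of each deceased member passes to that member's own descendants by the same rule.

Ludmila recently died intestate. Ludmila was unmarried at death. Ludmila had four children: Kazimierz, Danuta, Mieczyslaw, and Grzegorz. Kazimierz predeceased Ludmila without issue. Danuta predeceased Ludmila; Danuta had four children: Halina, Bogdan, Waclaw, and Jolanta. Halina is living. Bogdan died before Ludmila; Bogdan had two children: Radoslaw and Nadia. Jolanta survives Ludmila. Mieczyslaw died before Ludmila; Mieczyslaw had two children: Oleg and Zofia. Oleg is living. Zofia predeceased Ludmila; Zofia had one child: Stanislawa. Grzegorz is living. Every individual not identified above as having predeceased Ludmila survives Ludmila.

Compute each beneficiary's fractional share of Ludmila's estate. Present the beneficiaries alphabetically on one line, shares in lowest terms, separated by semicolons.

There is no surviving spouse, so the entire estate passes to Ludmila's descendants per stirpes.
Kazimierz left no surviving issue, so that branch lapses and is disregarded.
The estate is divided into 3 equal shares of 1/3 among Danuta, Mieczyslaw, Grzegorz.
Danuta predeceased; the 1/3 allotted to Danuta's branch passes to Danuta's issue by representation.
The 1/3 is divided into 4 equal shares of 1/12 among Halina, Bogdan, Waclaw, Jolanta.
Halina is living and takes 1/12.
Bogdan predeceased; the 1/12 allotted to Bogdan's branch passes to Bogdan's issue by representation.
The 1/12 is divided into 2 equal shares of 1/24 among Radoslaw, Nadia.
Radoslaw is living and takes 1/24.
Nadia is living and takes 1/24.
Waclaw is living and takes 1/12.
Jolanta is living and takes 1/12.
Mieczyslaw predeceased; the 1/3 allotted to Mieczyslaw's branch passes to Mieczyslaw's issue by representation.
The 1/3 is divided into 2 equal shares of 1/6 among Oleg, Zofia.
Oleg is living and takes 1/6.
Zofia predeceased; the 1/6 allotted to Zofia's branch passes to Zofia's issue by representation.
Stanislawa is the sole taker at this level and receives the full 1/6.
Grzegorz is living and takes 1/3.

Grzegorz 1/3; Halina 1/12; Jolanta 1/12; Nadia 1/24; Oleg 1/6; Radoslaw 1/24; Stanislawa 1/6; Waclaw 1/12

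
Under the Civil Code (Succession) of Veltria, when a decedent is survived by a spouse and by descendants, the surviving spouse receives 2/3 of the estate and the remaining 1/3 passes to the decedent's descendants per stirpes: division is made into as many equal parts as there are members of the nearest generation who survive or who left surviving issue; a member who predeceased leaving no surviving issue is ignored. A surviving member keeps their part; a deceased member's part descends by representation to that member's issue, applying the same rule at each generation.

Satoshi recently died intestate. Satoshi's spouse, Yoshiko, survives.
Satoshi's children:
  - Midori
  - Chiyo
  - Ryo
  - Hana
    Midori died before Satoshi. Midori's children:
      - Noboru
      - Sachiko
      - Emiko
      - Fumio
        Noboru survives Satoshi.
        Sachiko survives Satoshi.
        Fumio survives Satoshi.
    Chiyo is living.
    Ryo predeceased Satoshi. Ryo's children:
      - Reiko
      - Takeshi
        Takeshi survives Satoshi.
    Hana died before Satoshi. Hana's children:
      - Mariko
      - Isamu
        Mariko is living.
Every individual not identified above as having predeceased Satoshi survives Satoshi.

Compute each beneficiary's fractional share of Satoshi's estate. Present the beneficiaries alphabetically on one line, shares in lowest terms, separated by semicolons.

Yoshiko, as surviving spouse, takes 2/3.
The remaining 1/3 passes to Satoshi's descendants per stirpes.
The 1/3 is divided into 4 equal shares of 1/12 among Midori, Chiyo, Ryo, Hana.
Midori predeceased; the 1/12 allotted to Midori's branch passes to Midori's issue by representation.
The 1/12 is divided into 4 equal shares of 1/48 among Noboru, Sachiko, Emiko, Fumio.
Noboru is living and takes 1/48.
Sachiko is living and takes 1/48.
Emiko is living and takes 1/48.
Fumio is living and takes 1/48.
Chiyo is living and takes 1/12.
Ryo predeceased; the 1/12 allotted to Ryo's branch passes to Ryo's issue by representation.
The 1/12 is divided into 2 equal shares of 1/24 among Reiko, Takeshi.
Reiko is living and takes 1/24.
Takeshi is living and takes 1/24.
Hana predeceased; the 1/12 allotted to Hana's branch passes to Hana's issue by representation.
The 1/12 is divided into 2 equal shares of 1/24 among Mariko, Isamu.
Mariko is living and takes 1/24.
Isamu is living and takes 1/24.

Chiyo 1/12; Emiko 1/48; Fumio 1/48; Isamu 1/24; Mariko 1/24; Noboru 1/48; Reiko 1/24; Sachiko 1/48; Takeshi 1/24; Yoshiko 2/3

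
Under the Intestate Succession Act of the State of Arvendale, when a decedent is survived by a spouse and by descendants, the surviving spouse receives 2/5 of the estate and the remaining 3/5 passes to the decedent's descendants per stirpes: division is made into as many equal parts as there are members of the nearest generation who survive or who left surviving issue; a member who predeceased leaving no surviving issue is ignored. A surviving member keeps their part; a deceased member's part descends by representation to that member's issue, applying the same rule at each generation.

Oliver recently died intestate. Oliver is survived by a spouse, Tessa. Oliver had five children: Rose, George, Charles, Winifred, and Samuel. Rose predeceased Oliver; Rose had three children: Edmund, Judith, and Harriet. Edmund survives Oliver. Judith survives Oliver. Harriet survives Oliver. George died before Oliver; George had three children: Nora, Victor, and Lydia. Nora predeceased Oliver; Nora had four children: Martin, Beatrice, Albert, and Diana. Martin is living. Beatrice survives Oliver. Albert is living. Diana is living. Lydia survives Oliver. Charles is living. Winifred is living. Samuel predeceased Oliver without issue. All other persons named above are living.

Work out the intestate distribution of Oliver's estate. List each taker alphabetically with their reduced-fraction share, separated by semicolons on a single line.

Albert 1/80; Beatrice 1/80; Charles 3/20; Diana 1/80; Edmund 1/20; Harriet 1/20; Judith 1/20; Lydia 1/20; Martin 1/80; Tessa 2/5; Victor 1/20; Winifred 3/20

Tessa, as surviving spouse, takes 2/5.
The remaining 3/5 passes to Oliver's descendants per stirpes.
Samuel left no surviving issue, so that branch lapses and is disregarded.
The 3/5 is divided into 4 equal shares of 3/20 among Rose, George, Charles, Winifred.
Rose predeceased; the 3/20 allotted to Rose's branch passes to Rose's issue by representation.
The 3/20 is divided into 3 equal shares of 1/20 among Edmund, Judith, Harriet.
Edmund is living and takes 1/20.
Judith is living and takes 1/20.
Harriet is living and takes 1/20.
George predeceased; the 3/20 allotted to George's branch passes to George's issue by representation.
The 3/20 is divided into 3 equal shares of 1/20 among Nora, Victor, Lydia.
Nora predeceased; the 1/20 allotted to Nora's branch passes to Nora's issue by representation.
The 1/20 is divided into 4 equal shares of 1/80 among Martin, Beatrice, Albert, Diana.
Martin is living and takes 1/80.
Beatrice is living and takes 1/80.
Albert is living and takes 1/80.
Diana is living and takes 1/80.
Victor is living and takes 1/20.
Lydia is living and takes 1/20.
Charles is living and takes 3/20.
Winifred is living and takes 3/20.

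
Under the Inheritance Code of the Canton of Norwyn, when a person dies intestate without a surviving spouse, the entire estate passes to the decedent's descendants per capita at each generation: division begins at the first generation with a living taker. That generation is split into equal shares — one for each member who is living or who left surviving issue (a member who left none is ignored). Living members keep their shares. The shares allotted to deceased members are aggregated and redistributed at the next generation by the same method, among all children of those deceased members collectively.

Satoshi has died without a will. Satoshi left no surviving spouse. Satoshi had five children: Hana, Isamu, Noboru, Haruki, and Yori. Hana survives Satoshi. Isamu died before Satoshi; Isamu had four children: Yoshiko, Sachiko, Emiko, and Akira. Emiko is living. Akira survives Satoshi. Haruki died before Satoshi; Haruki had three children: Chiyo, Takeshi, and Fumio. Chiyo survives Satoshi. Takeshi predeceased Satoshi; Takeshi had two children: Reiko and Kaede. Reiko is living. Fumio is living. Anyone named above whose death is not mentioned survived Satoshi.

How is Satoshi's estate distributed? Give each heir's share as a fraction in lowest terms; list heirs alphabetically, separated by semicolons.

There is no surviving spouse, so the entire estate passes to Satoshi's descendants per capita at each generation.
At generation 1 (Hana, Isamu, Noboru, Haruki, Yori) there are 5 shares of (1)/5 = 1/5 each.
Living: Hana, Noboru, and Yori — each takes 1/5.
Deceased: Isamu and Haruki. Their combined 2/5 is pooled and carried to generation 2.
At generation 2 (Yoshiko, Sachiko, Emiko, Akira, Chiyo, Takeshi, Fumio) there are 7 shares of (2/5)/7 = 2/35 each.
Living: Yoshiko, Sachiko, Emiko, Akira, Chiyo, and Fumio — each takes 2/35.
Deceased: Takeshi. That 2/35 share is carried to generation 3.
At generation 3 (Reiko, Kaede) there are 2 shares of (2/35)/2 = 1/35 each.
Living: Reiko and Kaede — each takes 1/35.

Akira 2/35; Chiyo 2/35; Emiko 2/35; Fumio 2/35; Hana 1/5; Kaede 1/35; Noboru 1/5; Reiko 1/35; Sachiko 2/35; Yori 1/5; Yoshiko 2/35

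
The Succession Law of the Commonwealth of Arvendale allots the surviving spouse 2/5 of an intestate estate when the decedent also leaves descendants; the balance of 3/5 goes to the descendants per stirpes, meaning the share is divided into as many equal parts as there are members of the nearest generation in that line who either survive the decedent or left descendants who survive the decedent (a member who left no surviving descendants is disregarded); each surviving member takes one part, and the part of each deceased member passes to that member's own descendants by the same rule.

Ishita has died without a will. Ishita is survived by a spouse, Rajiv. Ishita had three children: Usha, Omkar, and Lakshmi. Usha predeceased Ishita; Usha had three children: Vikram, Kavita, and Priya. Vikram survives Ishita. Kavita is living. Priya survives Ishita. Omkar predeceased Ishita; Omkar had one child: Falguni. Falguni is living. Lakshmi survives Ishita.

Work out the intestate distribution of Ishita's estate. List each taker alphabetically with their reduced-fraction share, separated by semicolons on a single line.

Falguni 1/5; Kavita 1/15; Lakshmi 1/5; Priya 1/15; Rajiv 2/5; Vikram 1/15

Rajiv, as surviving spouse, takes 2/5.
The remaining 3/5 passes to Ishita's descendants per stirpes.
The 3/5 is divided into 3 equal shares of 1/5 among Usha, Omkar, Lakshmi.
Usha predeceased; the 1/5 allotted to Usha's branch passes to Usha's issue by representation.
The 1/5 is divided into 3 equal shares of 1/15 among Vikram, Kavita, Priya.
Vikram is living and takes 1/15.
Kavita is living and takes 1/15.
Priya is living and takes 1/15.
Omkar predeceased; the 1/5 allotted to Omkar's branch passes to Omkar's issue by representation.
Falguni is the sole taker at this level and receives the full 1/5.
Lakshmi is living and takes 1/5.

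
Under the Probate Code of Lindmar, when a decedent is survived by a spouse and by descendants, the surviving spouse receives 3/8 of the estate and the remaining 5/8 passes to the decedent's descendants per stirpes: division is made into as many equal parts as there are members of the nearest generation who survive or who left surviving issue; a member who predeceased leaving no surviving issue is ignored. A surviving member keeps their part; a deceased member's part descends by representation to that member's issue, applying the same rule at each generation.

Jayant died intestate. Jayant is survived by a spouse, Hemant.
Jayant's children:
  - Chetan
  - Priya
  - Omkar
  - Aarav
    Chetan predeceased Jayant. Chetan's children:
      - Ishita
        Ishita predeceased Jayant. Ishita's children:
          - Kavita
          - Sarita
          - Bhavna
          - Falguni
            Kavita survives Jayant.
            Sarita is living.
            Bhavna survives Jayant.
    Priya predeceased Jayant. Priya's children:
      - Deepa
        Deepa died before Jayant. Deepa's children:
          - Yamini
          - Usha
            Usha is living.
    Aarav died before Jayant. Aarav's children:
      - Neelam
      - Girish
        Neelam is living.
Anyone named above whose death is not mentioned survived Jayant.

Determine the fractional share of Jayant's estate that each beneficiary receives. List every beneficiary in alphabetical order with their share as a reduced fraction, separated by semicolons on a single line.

Hemant, as surviving spouse, takes 3/8.
The remaining 5/8 passes to Jayant's descendants per stirpes.
The 5/8 is divided into 4 equal shares of 5/32 among Chetan, Priya, Omkar, Aarav.
Chetan predeceased; the 5/32 allotted to Chetan's branch passes to Chetan's issue by representation.
Ishita's line is the sole branch at this level, so the full 5/32 passes to Ishita's issue by representation.
The 5/32 is divided into 4 equal shares of 5/128 among Kavita, Sarita, Bhavna, Falguni.
Kavita is living and takes 5/128.
Sarita is living and takes 5/128.
Bhavna is living and takes 5/128.
Falguni is living and takes 5/128.
Priya predeceased; the 5/32 allotted to Priya's branch passes to Priya's issue by representation.
Deepa's line is the sole branch at this level, so the full 5/32 passes to Deepa's issue by representation.
The 5/32 is divided into 2 equal shares of 5/64 among Yamini, Usha.
Yamini is living and takes 5/64.
Usha is living and takes 5/64.
Omkar is living and takes 5/32.
Aarav predeceased; the 5/32 allotted to Aarav's branch passes to Aarav's issue by representation.
The 5/32 is divided into 2 equal shares of 5/64 among Neelam, Girish.
Neelam is living and takes 5/64.
Girish is living and takes 5/64.

Bhavna 5/128; Falguni 5/128; Girish 5/64; Hemant 3/8; Kavita 5/128; Neelam 5/64; Omkar 5/32; Sarita 5/128; Usha 5/64; Yamini 5/64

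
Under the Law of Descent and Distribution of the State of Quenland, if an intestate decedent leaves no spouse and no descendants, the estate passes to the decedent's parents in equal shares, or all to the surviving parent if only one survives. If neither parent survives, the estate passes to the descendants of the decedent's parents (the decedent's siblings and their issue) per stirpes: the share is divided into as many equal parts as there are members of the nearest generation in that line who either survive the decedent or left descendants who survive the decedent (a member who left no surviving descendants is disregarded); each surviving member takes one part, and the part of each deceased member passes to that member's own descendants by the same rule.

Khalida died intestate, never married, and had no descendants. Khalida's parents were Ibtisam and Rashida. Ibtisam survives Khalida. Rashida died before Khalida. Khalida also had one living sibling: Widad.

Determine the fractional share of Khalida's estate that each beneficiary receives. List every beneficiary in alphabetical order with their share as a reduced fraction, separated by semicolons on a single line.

Only one parent, Ibtisam, survives, so Ibtisam takes the entire estate. The siblings take nothing because a surviving parent has priority.

Ibtisam 1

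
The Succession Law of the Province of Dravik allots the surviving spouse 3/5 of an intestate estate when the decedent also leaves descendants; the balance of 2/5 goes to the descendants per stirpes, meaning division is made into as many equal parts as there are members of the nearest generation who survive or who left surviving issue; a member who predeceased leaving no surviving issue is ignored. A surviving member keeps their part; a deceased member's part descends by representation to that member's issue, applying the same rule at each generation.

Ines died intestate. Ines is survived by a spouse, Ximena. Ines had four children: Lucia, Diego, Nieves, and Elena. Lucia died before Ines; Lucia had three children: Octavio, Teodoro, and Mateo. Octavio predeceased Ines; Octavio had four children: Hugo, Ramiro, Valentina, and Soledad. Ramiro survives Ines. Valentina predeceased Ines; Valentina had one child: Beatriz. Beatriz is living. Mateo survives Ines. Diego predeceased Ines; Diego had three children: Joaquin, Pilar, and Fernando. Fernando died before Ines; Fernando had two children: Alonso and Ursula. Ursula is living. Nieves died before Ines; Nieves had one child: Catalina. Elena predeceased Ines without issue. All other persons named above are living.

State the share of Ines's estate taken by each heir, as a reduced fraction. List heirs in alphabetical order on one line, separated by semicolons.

Alonso 1/45; Beatriz 1/90; Catalina 2/15; Hugo 1/90; Joaquin 2/45; Mateo 2/45; Pilar 2/45; Ramiro 1/90; Soledad 1/90; Teodoro 2/45; Ursula 1/45; Ximena 3/5

Ximena, as surviving spouse, takes 3/5.
The remaining 2/5 passes to Ines's descendants per stirpes.
Elena left no surviving issue, so that branch lapses and is disregarded.
The 2/5 is divided into 3 equal shares of 2/15 among Lucia, Diego, Nieves.
Lucia predeceased; the 2/15 allotted to Lucia's branch passes to Lucia's issue by representation.
The 2/15 is divided into 3 equal shares of 2/45 among Octavio, Teodoro, Mateo.
Octavio predeceased; the 2/45 allotted to Octavio's branch passes to Octavio's issue by representation.
The 2/45 is divided into 4 equal shares of 1/90 among Hugo, Ramiro, Valentina, Soledad.
Hugo is living and takes 1/90.
Ramiro is living and takes 1/90.
Valentina predeceased; the 1/90 allotted to Valentina's branch passes to Valentina's issue by representation.
Beatriz is the sole taker at this level and receives the full 1/90.
Soledad is living and takes 1/90.
Teodoro is living and takes 2/45.
Mateo is living and takes 2/45.
Diego predeceased; the 2/15 allotted to Diego's branch passes to Diego's issue by representation.
The 2/15 is divided into 3 equal shares of 2/45 among Joaquin, Pilar, Fernando.
Joaquin is living and takes 2/45.
Pilar is living and takes 2/45.
Fernando predeceased; the 2/45 allotted to Fernando's branch passes to Fernando's issue by representation.
The 2/45 is divided into 2 equal shares of 1/45 among Alonso, Ursula.
Alonso is living and takes 1/45.
Ursula is living and takes 1/45.
Nieves predeceased; the 2/15 allotted to Nieves's branch passes to Nieves's issue by representation.
Catalina is the sole taker at this level and receives the full 2/15.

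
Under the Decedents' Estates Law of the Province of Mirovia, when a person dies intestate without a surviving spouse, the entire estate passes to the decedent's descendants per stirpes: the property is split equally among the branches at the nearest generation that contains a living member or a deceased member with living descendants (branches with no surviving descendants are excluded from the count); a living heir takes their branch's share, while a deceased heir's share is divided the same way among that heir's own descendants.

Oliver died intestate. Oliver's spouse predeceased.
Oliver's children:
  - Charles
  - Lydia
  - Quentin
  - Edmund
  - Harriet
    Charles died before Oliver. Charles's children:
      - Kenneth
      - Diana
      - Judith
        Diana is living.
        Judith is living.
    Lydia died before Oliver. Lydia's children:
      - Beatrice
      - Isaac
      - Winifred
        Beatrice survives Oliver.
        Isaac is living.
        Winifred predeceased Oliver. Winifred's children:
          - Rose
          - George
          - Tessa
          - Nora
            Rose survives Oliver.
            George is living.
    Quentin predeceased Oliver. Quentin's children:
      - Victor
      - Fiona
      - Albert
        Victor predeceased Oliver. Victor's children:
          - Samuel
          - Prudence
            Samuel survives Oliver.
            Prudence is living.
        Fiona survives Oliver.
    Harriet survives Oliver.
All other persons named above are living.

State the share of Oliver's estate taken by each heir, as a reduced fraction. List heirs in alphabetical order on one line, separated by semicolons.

There is no surviving spouse, so the entire estate passes to Oliver's descendants per stirpes.
The estate is divided into 5 equal shares of 1/5 among Charles, Lydia, Quentin, Edmund, Harriet.
Charles predeceased; the 1/5 allotted to Charles's branch passes to Charles's issue by representation.
The 1/5 is divided into 3 equal shares of 1/15 among Kenneth, Diana, Judith.
Kenneth is living and takes 1/15.
Diana is living and takes 1/15.
Judith is living and takes 1/15.
Lydia predeceased; the 1/5 allotted to Lydia's branch passes to Lydia's issue by representation.
The 1/5 is divided into 3 equal shares of 1/15 among Beatrice, Isaac, Winifred.
Beatrice is living and takes 1/15.
Isaac is living and takes 1/15.
Winifred predeceased; the 1/15 allotted to Winifred's branch passes to Winifred's issue by representation.
The 1/15 is divided into 4 equal shares of 1/60 among Rose, George, Tessa, Nora.
Rose is living and takes 1/60.
George is living and takes 1/60.
Tessa is living and takes 1/60.
Nora is living and takes 1/60.
Quentin predeceased; the 1/5 allotted to Quentin's branch passes to Quentin's issue by representation.
The 1/5 is divided into 3 equal shares of 1/15 among Victor, Fiona, Albert.
Victor predeceased; the 1/15 allotted to Victor's branch passes to Victor's issue by representation.
The 1/15 is divided into 2 equal shares of 1/30 among Samuel, Prudence.
Samuel is living and takes 1/30.
Prudence is living and takes 1/30.
Fiona is living and takes 1/15.
Albert is living and takes 1/15.
Edmund is living and takes 1/5.
Harriet is living and takes 1/5.

Albert 1/15; Beatrice 1/15; Diana 1/15; Edmund 1/5; Fiona 1/15; George 1/60; Harriet 1/5; Isaac 1/15; Judith 1/15; Kenneth 1/15; Nora 1/60; Prudence 1/30; Rose 1/60; Samuel 1/30; Tessa 1/60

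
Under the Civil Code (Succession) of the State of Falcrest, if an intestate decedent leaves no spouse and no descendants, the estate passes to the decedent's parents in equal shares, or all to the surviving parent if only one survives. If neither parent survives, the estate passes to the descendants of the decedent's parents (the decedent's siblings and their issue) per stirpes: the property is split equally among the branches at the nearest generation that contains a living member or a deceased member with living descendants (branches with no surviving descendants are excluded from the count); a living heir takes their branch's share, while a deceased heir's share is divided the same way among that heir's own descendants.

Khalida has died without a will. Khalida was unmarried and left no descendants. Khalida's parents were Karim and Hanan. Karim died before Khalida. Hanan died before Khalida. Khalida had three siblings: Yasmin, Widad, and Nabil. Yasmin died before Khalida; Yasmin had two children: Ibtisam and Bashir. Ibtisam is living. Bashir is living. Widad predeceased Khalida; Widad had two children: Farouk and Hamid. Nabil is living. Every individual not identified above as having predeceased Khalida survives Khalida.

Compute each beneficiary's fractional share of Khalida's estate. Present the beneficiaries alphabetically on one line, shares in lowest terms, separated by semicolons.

Bashir 1/6; Farouk 1/6; Hamid 1/6; Ibtisam 1/6; Nabil 1/3

Neither parent survives and there are no descendants, so the estate passes to Khalida's siblings and their issue per stirpes.
The estate is divided into 3 equal shares of 1/3 among Yasmin, Widad, Nabil.
Yasmin predeceased; the 1/3 allotted to Yasmin's branch passes to Yasmin's issue by representation.
The 1/3 is divided into 2 equal shares of 1/6 among Ibtisam, Bashir.
Ibtisam is living and takes 1/6.
Bashir is living and takes 1/6.
Widad predeceased; the 1/3 allotted to Widad's branch passes to Widad's issue by representation.
The 1/3 is divided into 2 equal shares of 1/6 among Farouk, Hamid.
Farouk is living and takes 1/6.
Hamid is living and takes 1/6.
Nabil is living and takes 1/3.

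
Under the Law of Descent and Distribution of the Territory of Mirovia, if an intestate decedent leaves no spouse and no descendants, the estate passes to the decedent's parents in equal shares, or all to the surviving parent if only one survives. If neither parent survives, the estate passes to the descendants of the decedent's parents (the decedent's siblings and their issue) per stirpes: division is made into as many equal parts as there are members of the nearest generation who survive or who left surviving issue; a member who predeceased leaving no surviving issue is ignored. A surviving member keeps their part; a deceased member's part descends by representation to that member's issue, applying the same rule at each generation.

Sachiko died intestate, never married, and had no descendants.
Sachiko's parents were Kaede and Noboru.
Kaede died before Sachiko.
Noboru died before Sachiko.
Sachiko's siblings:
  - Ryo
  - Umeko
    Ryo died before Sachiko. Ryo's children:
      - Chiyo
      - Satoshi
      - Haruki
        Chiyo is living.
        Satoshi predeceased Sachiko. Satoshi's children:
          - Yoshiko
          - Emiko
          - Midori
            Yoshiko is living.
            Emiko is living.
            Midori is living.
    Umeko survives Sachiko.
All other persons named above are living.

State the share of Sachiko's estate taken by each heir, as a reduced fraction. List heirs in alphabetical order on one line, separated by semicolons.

Neither parent survives and there are no descendants, so the estate passes to Sachiko's siblings and their issue per stirpes.
The estate is divided into 2 equal shares of 1/2 among Ryo, Umeko.
Ryo predeceased; the 1/2 allotted to Ryo's branch passes to Ryo's issue by representation.
The 1/2 is divided into 3 equal shares of 1/6 among Chiyo, Satoshi, Haruki.
Chiyo is living and takes 1/6.
Satoshi predeceased; the 1/6 allotted to Satoshi's branch passes to Satoshi's issue by representation.
The 1/6 is divided into 3 equal shares of 1/18 among Yoshiko, Emiko, Midori.
Yoshiko is living and takes 1/18.
Emiko is living and takes 1/18.
Midori is living and takes 1/18.
Haruki is living and takes 1/6.
Umeko is living and takes 1/2.

Chiyo 1/6; Emiko 1/18; Haruki 1/6; Midori 1/18; Umeko 1/2; Yoshiko 1/18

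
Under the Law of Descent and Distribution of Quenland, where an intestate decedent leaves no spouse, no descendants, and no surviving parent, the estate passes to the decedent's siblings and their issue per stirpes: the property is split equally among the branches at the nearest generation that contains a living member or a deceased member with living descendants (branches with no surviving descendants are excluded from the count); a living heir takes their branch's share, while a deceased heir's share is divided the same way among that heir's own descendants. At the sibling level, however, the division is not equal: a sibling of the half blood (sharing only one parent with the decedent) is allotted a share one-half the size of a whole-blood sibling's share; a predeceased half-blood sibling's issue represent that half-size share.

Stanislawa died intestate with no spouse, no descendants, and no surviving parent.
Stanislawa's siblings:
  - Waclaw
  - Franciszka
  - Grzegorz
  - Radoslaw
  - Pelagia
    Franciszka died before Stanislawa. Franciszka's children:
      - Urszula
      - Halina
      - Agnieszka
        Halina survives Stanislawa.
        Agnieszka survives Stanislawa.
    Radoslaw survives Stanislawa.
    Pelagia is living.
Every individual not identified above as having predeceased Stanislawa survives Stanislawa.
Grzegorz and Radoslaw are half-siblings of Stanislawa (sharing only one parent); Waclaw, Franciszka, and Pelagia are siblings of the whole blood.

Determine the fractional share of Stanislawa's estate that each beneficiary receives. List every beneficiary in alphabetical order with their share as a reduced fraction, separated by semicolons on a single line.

Agnieszka 1/12; Grzegorz 1/8; Halina 1/12; Pelagia 1/4; Radoslaw 1/8; Urszula 1/12; Waclaw 1/4

No spouse, descendants, or parent survives, so the estate passes to Stanislawa's siblings per stirpes.
Half-blood siblings count for one-half the weight of whole-blood siblings at the initial division.
Dividing 1 in proportion to weights (total weight 4): Waclaw (weight 1) → 1/4; Franciszka (weight 1) → 1/4; Grzegorz (weight 1/2) → 1/8; Radoslaw (weight 1/2) → 1/8; Pelagia (weight 1) → 1/4.
Waclaw is living and takes 1/4.
Franciszka predeceased; the 1/4 allotted to Franciszka's branch passes to Franciszka's issue by representation.
The 1/4 is divided into 3 equal shares of 1/12 among Urszula, Halina, Agnieszka.
Urszula is living and takes 1/12.
Halina is living and takes 1/12.
Agnieszka is living and takes 1/12.
Grzegorz is living and takes 1/8.
Radoslaw is living and takes 1/8.
Pelagia is living and takes 1/4.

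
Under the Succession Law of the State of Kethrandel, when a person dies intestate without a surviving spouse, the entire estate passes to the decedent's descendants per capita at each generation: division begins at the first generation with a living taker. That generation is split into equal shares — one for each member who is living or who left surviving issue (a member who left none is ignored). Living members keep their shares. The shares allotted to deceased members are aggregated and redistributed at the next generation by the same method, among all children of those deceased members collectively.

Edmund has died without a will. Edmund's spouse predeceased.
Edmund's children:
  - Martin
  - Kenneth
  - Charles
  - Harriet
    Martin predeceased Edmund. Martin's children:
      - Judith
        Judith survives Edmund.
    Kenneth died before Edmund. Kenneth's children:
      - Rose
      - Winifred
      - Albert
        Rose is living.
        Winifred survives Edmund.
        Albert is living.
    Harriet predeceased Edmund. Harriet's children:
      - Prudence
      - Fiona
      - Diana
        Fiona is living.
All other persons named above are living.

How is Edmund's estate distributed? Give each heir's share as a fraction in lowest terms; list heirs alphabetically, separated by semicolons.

Albert 3/28; Charles 1/4; Diana 3/28; Fiona 3/28; Judith 3/28; Prudence 3/28; Rose 3/28; Winifred 3/28

There is no surviving spouse, so the entire estate passes to Edmund's descendants per capita at each generation.
At generation 1 (Martin, Kenneth, Charles, Harriet) there are 4 shares of (1)/4 = 1/4 each.
Living: Charles — each takes 1/4.
Deceased: Martin, Kenneth, and Harriet. Their combined 3/4 is pooled and carried to generation 2.
At generation 2 (Judith, Rose, Winifred, Albert, Prudence, Fiona, Diana) there are 7 shares of (3/4)/7 = 3/28 each.
Living: Judith, Rose, Winifred, Albert, Prudence, Fiona, and Diana — each takes 3/28.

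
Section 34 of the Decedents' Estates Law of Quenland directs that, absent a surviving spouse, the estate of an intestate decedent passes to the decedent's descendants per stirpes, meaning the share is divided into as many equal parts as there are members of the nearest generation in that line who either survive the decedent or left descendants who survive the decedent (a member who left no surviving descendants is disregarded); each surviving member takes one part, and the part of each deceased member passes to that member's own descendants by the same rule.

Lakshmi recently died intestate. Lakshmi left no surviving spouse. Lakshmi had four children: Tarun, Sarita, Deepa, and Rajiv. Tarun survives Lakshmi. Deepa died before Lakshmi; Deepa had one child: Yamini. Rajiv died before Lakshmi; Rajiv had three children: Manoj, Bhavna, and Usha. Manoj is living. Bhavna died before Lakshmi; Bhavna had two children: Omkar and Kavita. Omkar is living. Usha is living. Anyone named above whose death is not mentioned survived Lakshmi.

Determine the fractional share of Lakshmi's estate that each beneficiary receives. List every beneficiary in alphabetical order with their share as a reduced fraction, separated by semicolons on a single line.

Kavita 1/24; Manoj 1/12; Omkar 1/24; Sarita 1/4; Tarun 1/4; Usha 1/12; Yamini 1/4

There is no surviving spouse, so the entire estate passes to Lakshmi's descendants per stirpes.
The estate is divided into 4 equal shares of 1/4 among Tarun, Sarita, Deepa, Rajiv.
Tarun is living and takes 1/4.
Sarita is living and takes 1/4.
Deepa predeceased; the 1/4 allotted to Deepa's branch passes to Deepa's issue by representation.
Yamini is the sole taker at this level and receives the full 1/4.
Rajiv predeceased; the 1/4 allotted to Rajiv's branch passes to Rajiv's issue by representation.
The 1/4 is divided into 3 equal shares of 1/12 among Manoj, Bhavna, Usha.
Manoj is living and takes 1/12.
Bhavna predeceased; the 1/12 allotted to Bhavna's branch passes to Bhavna's issue by representation.
The 1/12 is divided into 2 equal shares of 1/24 among Omkar, Kavita.
Omkar is living and takes 1/24.
Kavita is living and takes 1/24.
Usha is living and takes 1/12.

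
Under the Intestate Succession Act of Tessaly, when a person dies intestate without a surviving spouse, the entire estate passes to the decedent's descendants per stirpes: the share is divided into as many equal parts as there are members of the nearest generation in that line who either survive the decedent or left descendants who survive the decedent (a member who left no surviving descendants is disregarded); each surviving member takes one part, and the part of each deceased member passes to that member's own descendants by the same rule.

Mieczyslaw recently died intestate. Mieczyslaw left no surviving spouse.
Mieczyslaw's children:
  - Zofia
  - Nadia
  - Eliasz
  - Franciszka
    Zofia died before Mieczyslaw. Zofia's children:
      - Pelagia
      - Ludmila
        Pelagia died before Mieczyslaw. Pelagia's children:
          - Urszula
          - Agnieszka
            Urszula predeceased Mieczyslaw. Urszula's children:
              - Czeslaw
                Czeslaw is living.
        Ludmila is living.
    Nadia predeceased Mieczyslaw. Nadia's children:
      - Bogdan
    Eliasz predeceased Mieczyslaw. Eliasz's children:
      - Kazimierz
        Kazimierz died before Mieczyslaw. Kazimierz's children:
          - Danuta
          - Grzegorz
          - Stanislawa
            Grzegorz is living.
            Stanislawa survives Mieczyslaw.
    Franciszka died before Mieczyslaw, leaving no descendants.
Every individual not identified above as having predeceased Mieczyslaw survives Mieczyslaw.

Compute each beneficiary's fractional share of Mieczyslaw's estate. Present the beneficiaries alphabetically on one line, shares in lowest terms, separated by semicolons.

There is no surviving spouse, so the entire estate passes to Mieczyslaw's descendants per stirpes.
Franciszka left no surviving issue, so that branch lapses and is disregarded.
The estate is divided into 3 equal shares of 1/3 among Zofia, Nadia, Eliasz.
Zofia predeceased; the 1/3 allotted to Zofia's branch passes to Zofia's issue by representation.
The 1/3 is divided into 2 equal shares of 1/6 among Pelagia, Ludmila.
Pelagia predeceased; the 1/6 allotted to Pelagia's branch passes to Pelagia's issue by representation.
The 1/6 is divided into 2 equal shares of 1/12 among Urszula, Agnieszka.
Urszula predeceased; the 1/12 allotted to Urszula's branch passes to Urszula's issue by representation.
Czeslaw is the sole taker at this level and receives the full 1/12.
Agnieszka is living and takes 1/12.
Ludmila is living and takes 1/6.
Nadia predeceased; the 1/3 allotted to Nadia's branch passes to Nadia's issue by representation.
Bogdan is the sole taker at this level and receives the full 1/3.
Eliasz predeceased; the 1/3 allotted to Eliasz's branch passes to Eliasz's issue by representation.
Kazimierz's line is the sole branch at this level, so the full 1/3 passes to Kazimierz's issue by representation.
The 1/3 is divided into 3 equal shares of 1/9 among Danuta, Grzegorz, Stanislawa.
Danuta is living and takes 1/9.
Grzegorz is living and takes 1/9.
Stanislawa is living and takes 1/9.

Agnieszka 1/12; Bogdan 1/3; Czeslaw 1/12; Danuta 1/9; Grzegorz 1/9; Ludmila 1/6; Stanislawa 1/9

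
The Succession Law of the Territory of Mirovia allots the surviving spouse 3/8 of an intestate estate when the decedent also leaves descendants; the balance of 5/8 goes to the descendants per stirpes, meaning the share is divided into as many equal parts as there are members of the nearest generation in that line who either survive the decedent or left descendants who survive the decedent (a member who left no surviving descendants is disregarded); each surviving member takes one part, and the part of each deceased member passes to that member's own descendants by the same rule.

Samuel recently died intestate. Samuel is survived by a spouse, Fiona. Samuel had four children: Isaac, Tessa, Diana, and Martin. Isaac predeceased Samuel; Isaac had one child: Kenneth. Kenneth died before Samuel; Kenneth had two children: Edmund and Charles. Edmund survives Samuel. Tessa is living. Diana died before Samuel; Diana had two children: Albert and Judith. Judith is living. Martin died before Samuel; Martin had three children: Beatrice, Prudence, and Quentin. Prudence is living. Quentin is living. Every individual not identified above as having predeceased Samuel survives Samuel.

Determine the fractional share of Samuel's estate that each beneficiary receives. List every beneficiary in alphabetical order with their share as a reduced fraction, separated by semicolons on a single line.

Fiona, as surviving spouse, takes 3/8.
The remaining 5/8 passes to Samuel's descendants per stirpes.
The 5/8 is divided into 4 equal shares of 5/32 among Isaac, Tessa, Diana, Martin.
Isaac predeceased; the 5/32 allotted to Isaac's branch passes to Isaac's issue by representation.
Kenneth's line is the sole branch at this level, so the full 5/32 passes to Kenneth's issue by representation.
The 5/32 is divided into 2 equal shares of 5/64 among Edmund, Charles.
Edmund is living and takes 5/64.
Charles is living and takes 5/64.
Tessa is living and takes 5/32.
Diana predeceased; the 5/32 allotted to Diana's branch passes to Diana's issue by representation.
The 5/32 is divided into 2 equal shares of 5/64 among Albert, Judith.
Albert is living and takes 5/64.
Judith is living and takes 5/64.
Martin predeceased; the 5/32 allotted to Martin's branch passes to Martin's issue by representation.
The 5/32 is divided into 3 equal shares of 5/96 among Beatrice, Prudence, Quentin.
Beatrice is living and takes 5/96.
Prudence is living and takes 5/96.
Quentin is living and takes 5/96.

Albert 5/64; Beatrice 5/96; Charles 5/64; Edmund 5/64; Fiona 3/8; Judith 5/64; Prudence 5/96; Quentin 5/96; Tessa 5/32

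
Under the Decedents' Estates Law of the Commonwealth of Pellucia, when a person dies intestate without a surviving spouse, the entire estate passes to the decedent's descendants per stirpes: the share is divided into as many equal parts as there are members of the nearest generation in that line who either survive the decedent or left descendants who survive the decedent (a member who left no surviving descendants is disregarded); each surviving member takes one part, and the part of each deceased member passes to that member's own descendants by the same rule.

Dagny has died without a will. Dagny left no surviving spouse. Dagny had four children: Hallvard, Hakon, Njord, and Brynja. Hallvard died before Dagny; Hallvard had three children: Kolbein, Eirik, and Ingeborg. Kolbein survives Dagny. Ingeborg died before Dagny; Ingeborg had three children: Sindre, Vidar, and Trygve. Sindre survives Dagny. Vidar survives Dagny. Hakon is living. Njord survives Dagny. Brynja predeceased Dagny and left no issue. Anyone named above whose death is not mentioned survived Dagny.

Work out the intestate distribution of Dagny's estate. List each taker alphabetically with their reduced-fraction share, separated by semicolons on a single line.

Eirik 1/9; Hakon 1/3; Kolbein 1/9; Njord 1/3; Sindre 1/27; Trygve 1/27; Vidar 1/27

There is no surviving spouse, so the entire estate passes to Dagny's descendants per stirpes.
Brynja left no surviving issue, so that branch lapses and is disregarded.
The estate is divided into 3 equal shares of 1/3 among Hallvard, Hakon, Njord.
Hallvard predeceased; the 1/3 allotted to Hallvard's branch passes to Hallvard's issue by representation.
The 1/3 is divided into 3 equal shares of 1/9 among Kolbein, Eirik, Ingeborg.
Kolbein is living and takes 1/9.
Eirik is living and takes 1/9.
Ingeborg predeceased; the 1/9 allotted to Ingeborg's branch passes to Ingeborg's issue by representation.
The 1/9 is divided into 3 equal shares of 1/27 among Sindre, Vidar, Trygve.
Sindre is living and takes 1/27.
Vidar is living and takes 1/27.
Trygve is living and takes 1/27.
Hakon is living and takes 1/3.
Njord is living and takes 1/3.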